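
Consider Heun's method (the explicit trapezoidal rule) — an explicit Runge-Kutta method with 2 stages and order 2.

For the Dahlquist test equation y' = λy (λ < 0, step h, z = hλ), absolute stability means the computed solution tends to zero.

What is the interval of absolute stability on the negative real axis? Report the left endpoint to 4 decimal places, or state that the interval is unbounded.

(-2.0000, 0).

Test eqn y'=λy, z=hλ:
  order 2, 2-stage ⇒ R(z)=1+z+z^2/2
  (e.g. R(-0.86)=0.50980, |R|=0.50980)

Boundary: |R(x)|=1, x<0.
x=-0.86: |R|=0.5098
|R(-2.35)|=1.4113 |R(-0.97)|=0.5005 |R(-0.91)|=0.5041
Bisect:
  x_lo=-2.3296 |R|=1.3840  x_hi=-0.3637 |R|=0.7024
  mid=-1.34668 |R|=0.56009 →hi
  mid=-1.83816 |R|=0.85125 →hi
  mid=-2.08389 |R|=1.08741 →lo
  mid=-1.96102 |R|=0.96178 →hi
  mid=-2.02246 |R|=1.02271 →lo
  mid=-1.99174 |R|=0.99178 →hi
  mid=-2.00710 |R|=1.00713 →lo
  mid=-1.99942 |R|=0.99942 →hi
  mid=-2.00326 |R|=1.00327 →lo
  mid=-2.00134 |R|=1.00134 →lo
  ...
  [-2.00002,-1.99990] ⇒ x*=-2.0000
Interval (-2.0000, 0).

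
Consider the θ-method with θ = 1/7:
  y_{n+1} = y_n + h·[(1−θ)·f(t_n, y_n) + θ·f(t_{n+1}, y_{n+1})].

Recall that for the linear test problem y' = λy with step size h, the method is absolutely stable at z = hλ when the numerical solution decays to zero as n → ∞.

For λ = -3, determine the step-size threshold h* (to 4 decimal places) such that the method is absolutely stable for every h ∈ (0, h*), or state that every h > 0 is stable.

(-2.8000,0); λ=-3 ⇒ h* = (14/5)/3 = 0.9333.

On y'=λy, z=hλ:
  y_{n+1} = y_n + z·[6/7·y_n + 1/7·y_{n+1}] ⇒ (1 − 1/7z)y_{n+1} = (1 + 6/7z)y_n
  ⇒ R(z) = (1 + 6/7z)/(1 − 1/7z).

Find x<0 with |R(x)|<1.
x=-0.63: |R|=0.4220
R=−1: 1+6/7x = −1+1/7x ⇒ -5/7x=2 ⇒ x=2/(-5/7)=-2.8000
Confirm numerically:
  x=-2.144: |R|=0.64129 <1
  x=-1.990: |R|=0.54950 <1
  x=-1.724: |R|=0.38331 <1
  x=-3.367: |R|=1.27346 >1
  x=-3.019: |R|=1.10929 >1
  x=-2.893: |R|=1.04700 >1
Stable set (-2.8000, 0).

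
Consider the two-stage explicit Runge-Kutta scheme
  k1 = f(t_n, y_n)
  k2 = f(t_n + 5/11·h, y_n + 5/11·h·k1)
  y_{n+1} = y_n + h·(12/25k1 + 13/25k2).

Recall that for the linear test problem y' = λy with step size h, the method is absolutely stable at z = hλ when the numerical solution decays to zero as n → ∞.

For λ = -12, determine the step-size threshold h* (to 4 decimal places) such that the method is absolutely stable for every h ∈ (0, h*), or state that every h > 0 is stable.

On y'=λy, z=hλ:
  k1=λy_n ⇒ h·k1=z·y_n;  k2=λ(1+5/11z)y_n ⇒ h·k2=z(1+5/11z)y_n
  y_{n+1}/y_n = 1 + 12/25z + 13/25z(1+5/11z) = 1 + z + 13/55z²
  ⇒ R(z) = 1 + z + 13/55z².

Find x<0 with |R(x)|<1.
x=-0.72: |R|=0.4025
R=1: x+13/55x²=0 ⇒ x=−55/13=-4.2308; min R=1−1/(4·13/55)=-0.0577>−1
Confirm numerically:
  x=-4.179: |R|=0.94886 <1
  x=-3.754: |R|=0.57696 <1
  x=-3.313: |R|=0.28132 <1
  x=-2.700: |R|=0.02309 <1
  x=-4.666: |R|=1.48000 >1
  x=-4.635: |R|=1.44285 >1
  x=-4.592: |R|=1.39207 >1
Stable set (-4.2308, 0).

(-4.2308,0); λ=-12 ⇒ h* = (55/13)/12 = 0.3526.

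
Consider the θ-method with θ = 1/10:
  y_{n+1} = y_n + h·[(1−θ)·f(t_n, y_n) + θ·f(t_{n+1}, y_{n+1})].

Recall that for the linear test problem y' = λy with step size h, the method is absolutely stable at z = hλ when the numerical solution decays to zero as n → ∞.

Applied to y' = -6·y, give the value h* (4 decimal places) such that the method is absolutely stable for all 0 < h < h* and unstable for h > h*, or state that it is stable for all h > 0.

With y'=λy (z=hλ):
  y_{n+1} = y_n + z·[9/10·y_n + 1/10·y_{n+1}] ⇒ (1 − 1/10z)y_{n+1} = (1 + 9/10z)y_n
  R(z) = (1 + 9/10z)/(1 − 1/10z).

Solve |R(x)|<1 on ℝ⁻.
x=-0.85: |R|=0.2166
R=−1: 1+9/10x = −1+1/10x ⇒ -4/5x=2 ⇒ x=2/(-4/5)=-2.5000
Confirm numerically:
  x=-2.374: |R|=0.91854 <1
  x=-1.928: |R|=0.61636 <1
  x=-1.734: |R|=0.47776 <1
  x=-1.381: |R|=0.21343 <1
  x=-3.093: |R|=1.36233 >1
  x=-2.771: |R|=1.16976 >1
Interval (-2.5000, 0).

(-2.5000,0); λ=-6 ⇒ h* = (5/2)/6 = 0.4167.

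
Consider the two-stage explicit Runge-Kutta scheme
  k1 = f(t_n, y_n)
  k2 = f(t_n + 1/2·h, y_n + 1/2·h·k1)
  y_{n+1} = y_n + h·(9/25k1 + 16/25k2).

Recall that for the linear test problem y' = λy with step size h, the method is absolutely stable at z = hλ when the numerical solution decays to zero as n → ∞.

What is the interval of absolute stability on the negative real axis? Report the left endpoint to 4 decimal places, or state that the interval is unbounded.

z∈(-3.1250,0).

On y'=λy, z=hλ:
  k1=λy_n ⇒ h·k1=z·y_n;  k2=λ(1+1/2z)y_n ⇒ h·k2=z(1+1/2z)y_n
  y_{n+1}/y_n = 1 + 9/25z + 16/25z(1+1/2z) = 1 + z + 8/25z²
  R(z) = 1 + z + 8/25z².

Find x<0 with |R(x)|<1.
x=-1.57: |R|=0.2188
R=1: x+8/25x²=0 ⇒ x=−25/8=-3.1250; min R=1−1/(4·8/25)=0.2188>−1
Confirm numerically:
  x=-2.410: |R|=0.44859 <1
  x=-2.357: |R|=0.42074 <1
  x=-2.163: |R|=0.33414 <1
  x=-3.543: |R|=1.47391 >1
  x=-3.416: |R|=1.31810 >1
Interval (-3.1250, 0).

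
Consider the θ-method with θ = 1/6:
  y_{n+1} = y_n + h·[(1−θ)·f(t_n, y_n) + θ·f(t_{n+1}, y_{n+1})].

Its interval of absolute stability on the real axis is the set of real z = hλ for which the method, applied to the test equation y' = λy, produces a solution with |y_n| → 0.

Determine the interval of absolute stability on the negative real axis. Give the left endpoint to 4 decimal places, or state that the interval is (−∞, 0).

On y'=λy, z=hλ:
  y_{n+1} = y_n + z·[5/6·y_n + 1/6·y_{n+1}] ⇒ (1 − 1/6z)y_{n+1} = (1 + 5/6z)y_n
  Hence R(z) = (1 + 5/6z)/(1 − 1/6z).

Need |R(x)|<1, x<0.
x=-0.42: |R|=0.6075
R=−1: 1+5/6x = −1+1/6x ⇒ -2/3x=2 ⇒ x=2/(-2/3)=-3.0000
Confirm numerically:
  x=-2.825: |R|=0.92068 <1
  x=-2.754: |R|=0.88759 <1
  x=-2.583: |R|=0.80566 <1
  x=-3.590: |R|=1.24609 >1
  x=-3.021: |R|=1.00931 >1
So |R|<1 on (-3.0000, 0).

(-3.0000, 0).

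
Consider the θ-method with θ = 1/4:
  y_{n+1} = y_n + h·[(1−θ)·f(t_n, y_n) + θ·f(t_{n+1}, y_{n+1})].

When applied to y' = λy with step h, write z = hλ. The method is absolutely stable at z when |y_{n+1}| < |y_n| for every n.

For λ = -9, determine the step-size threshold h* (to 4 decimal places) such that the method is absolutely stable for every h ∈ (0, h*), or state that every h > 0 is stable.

With y'=λy (z=hλ):
  y_{n+1} = y_n + z·[3/4·y_n + 1/4·y_{n+1}] ⇒ (1 − 1/4z)y_{n+1} = (1 + 3/4z)y_n
  R(z) = (1 + 3/4z)/(1 − 1/4z).

Find x<0 with |R(x)|<1.
x=-0.31: |R|=0.7123
R=−1: 1+3/4x = −1+1/4x ⇒ -1/2x=2 ⇒ x=2/(-1/2)=-4.0000
Confirm numerically:
  x=-3.920: |R|=0.97980 <1
  x=-3.348: |R|=0.82254 <1
  x=-3.080: |R|=0.74011 <1
  x=-4.494: |R|=1.11632 >1
  x=-4.471: |R|=1.11120 >1
  x=-4.437: |R|=1.10359 >1
So |R|<1 on (-4.0000, 0).

(-4.0000,0); λ=-9 ⇒ h* = (4)/9 = 0.4444.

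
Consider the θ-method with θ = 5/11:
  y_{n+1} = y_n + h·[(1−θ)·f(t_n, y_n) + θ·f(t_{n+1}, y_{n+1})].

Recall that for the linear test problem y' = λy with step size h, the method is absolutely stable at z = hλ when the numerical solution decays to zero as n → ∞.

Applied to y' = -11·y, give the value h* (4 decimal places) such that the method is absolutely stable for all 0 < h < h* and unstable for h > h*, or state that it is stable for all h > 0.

(-22.0000,0); λ=-11 ⇒ h* = (22)/11 = 2.0000.

On y'=λy, z=hλ:
  y_{n+1} = y_n + z·[6/11·y_n + 5/11·y_{n+1}] ⇒ (1 − 5/11z)y_{n+1} = (1 + 6/11z)y_n
  so R(z) = (1 + 6/11z)/(1 − 5/11z).

Boundary: |R(x)|=1, x<0.
x=-0.53: |R|=0.5729
R=−1: 1+6/11x = −1+5/11x ⇒ -1/11x=2 ⇒ x=2/(-1/11)=-22.0000
Confirm numerically:
  x=-14.307: |R|=0.90679 <1
  x=-11.030: |R|=0.83416 <1
  x=-10.597: |R|=0.82179 <1
  x=-22.536: |R|=1.00433 >1
  x=-22.402: |R|=1.00327 >1
  x=-22.066: |R|=1.00054 >1
Interval (-22.0000, 0).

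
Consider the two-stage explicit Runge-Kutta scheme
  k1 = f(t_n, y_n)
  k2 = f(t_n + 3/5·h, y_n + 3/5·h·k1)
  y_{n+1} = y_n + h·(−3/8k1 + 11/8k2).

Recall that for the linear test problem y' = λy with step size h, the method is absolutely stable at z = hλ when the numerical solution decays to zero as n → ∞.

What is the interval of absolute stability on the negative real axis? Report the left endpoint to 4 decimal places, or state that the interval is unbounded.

With y'=λy (z=hλ):
  k1=λy_n ⇒ h·k1=z·y_n;  k2=λ(1+3/5z)y_n ⇒ h·k2=z(1+3/5z)y_n
  y_{n+1}/y_n = 1 − 3/8z + 11/8z(1+3/5z) = 1 + z + 33/40z²
  ⇒ R(z) = 1 + z + 33/40z².

Need |R(x)|<1, x<0.
x=-0.32: |R|=0.7645
R=1: x+33/40x²=0 ⇒ x=−40/33=-1.2121; min R=1−1/(4·33/40)=0.6970>−1
Confirm numerically:
  x=-1.134: |R|=0.92691 <1
  x=-0.912: |R|=0.77419 <1
  x=-0.652: |R|=0.69871 <1
  x=-1.457: |R|=1.29435 >1
  x=-1.383: |R|=1.19497 >1
  x=-1.353: |R|=1.15725 >1
So |R|<1 on (-1.2121, 0).

z∈(-1.2121,0).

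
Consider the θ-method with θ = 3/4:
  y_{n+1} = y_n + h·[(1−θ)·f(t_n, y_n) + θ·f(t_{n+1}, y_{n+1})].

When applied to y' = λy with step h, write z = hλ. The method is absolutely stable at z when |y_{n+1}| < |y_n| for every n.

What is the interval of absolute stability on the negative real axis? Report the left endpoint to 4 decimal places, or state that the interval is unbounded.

(−∞, 0) — no finite endpoint.

Test eqn y'=λy, z=hλ:
  y_{n+1} = y_n + z·[1/4·y_n + 3/4·y_{n+1}] ⇒ (1 − 3/4z)y_{n+1} = (1 + 1/4z)y_n
  ⇒ R(z) = (1 + 1/4z)/(1 − 3/4z).

Need |R(x)|<1, x<0.
x=-0.43: |R|=0.6749
x=-2: |R|=0.2000
x=-10: |R|=0.1765
x=-100: |R|=0.3158
θ=3/4≥1/2 ⇒ |1+1/4x|<|1−3/4x| ∀x<0 ⇒ stable on all of ℝ⁻.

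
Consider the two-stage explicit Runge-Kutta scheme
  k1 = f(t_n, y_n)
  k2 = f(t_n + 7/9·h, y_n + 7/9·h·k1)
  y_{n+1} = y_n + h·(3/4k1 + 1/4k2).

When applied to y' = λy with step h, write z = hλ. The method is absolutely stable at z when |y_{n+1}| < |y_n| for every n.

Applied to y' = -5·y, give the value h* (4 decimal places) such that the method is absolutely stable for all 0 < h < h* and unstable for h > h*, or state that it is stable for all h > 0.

With y'=λy (z=hλ):
  k1=λy_n ⇒ h·k1=z·y_n;  k2=λ(1+7/9z)y_n ⇒ h·k2=z(1+7/9z)y_n
  y_{n+1}/y_n = 1 + 3/4z + 1/4z(1+7/9z) = 1 + z + 7/36z²
  so R(z) = 1 + z + 7/36z².

Solve |R(x)|<1 on ℝ⁻.
x=-0.95: |R|=0.2255
R=1: x+7/36x²=0 ⇒ x=−36/7=-5.1429; min R=1−1/(4·7/36)=-0.2857>−1
Confirm numerically:
  x=-3.701: |R|=0.03762 <1
  x=-3.279: |R|=0.18836 <1
  x=-2.937: |R|=0.25973 <1
  x=-5.423: |R|=1.29540 >1
  x=-5.177: |R|=1.03437 >1
So |R|<1 on (-5.1429, 0).

(-5.1429,0); λ=-5 ⇒ h* = (36/7)/5 = 1.0286.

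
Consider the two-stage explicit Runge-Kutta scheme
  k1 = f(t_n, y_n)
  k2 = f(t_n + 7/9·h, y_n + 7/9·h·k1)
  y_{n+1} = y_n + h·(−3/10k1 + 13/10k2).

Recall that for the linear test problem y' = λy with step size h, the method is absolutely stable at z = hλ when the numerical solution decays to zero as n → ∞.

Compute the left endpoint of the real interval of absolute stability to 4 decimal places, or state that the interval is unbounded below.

left endpoint -0.9890.

Set f=λy, z=hλ:
  k1=λy_n ⇒ h·k1=z·y_n;  k2=λ(1+7/9z)y_n ⇒ h·k2=z(1+7/9z)y_n
  y_{n+1}/y_n = 1 − 3/10z + 13/10z(1+7/9z) = 1 + z + 91/90z²
  Hence R(z) = 1 + z + 91/90z².

Find x<0 with |R(x)|<1.
x=-0.86: |R|=0.8878
R=1: x+91/90x²=0 ⇒ x=−90/91=-0.9890; min R=1−1/(4·91/90)=0.7527>−1
Confirm numerically:
  x=-0.599: |R|=0.76379 <1
  x=-0.489: |R|=0.75278 <1
  x=-0.431: |R|=0.75683 <1
  x=-1.575: |R|=1.93319 >1
  x=-1.468: |R|=1.71097 >1
  x=-1.444: |R|=1.66430 >1
Interval (-0.9890, 0).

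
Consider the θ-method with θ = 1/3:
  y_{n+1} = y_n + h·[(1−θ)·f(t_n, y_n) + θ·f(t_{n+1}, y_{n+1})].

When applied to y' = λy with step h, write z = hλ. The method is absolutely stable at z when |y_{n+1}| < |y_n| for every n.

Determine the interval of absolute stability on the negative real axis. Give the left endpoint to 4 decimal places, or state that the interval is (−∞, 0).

With y'=λy (z=hλ):
  y_{n+1} = y_n + z·[2/3·y_n + 1/3·y_{n+1}] ⇒ (1 − 1/3z)y_{n+1} = (1 + 2/3z)y_n
  ⇒ R(z) = (1 + 2/3z)/(1 − 1/3z).

Solve |R(x)|<1 on ℝ⁻.
x=-0.83: |R|=0.3499
R=−1: 1+2/3x = −1+1/3x ⇒ -1/3x=2 ⇒ x=2/(-1/3)=-6.0000
Confirm numerically:
  x=-4.232: |R|=0.75553 <1
  x=-3.582: |R|=0.63263 <1
  x=-3.204: |R|=0.54932 <1
  x=-6.308: |R|=1.03309 >1
  x=-6.216: |R|=1.02344 >1
  x=-6.121: |R|=1.01327 >1
So |R|<1 on (-6.0000, 0).

(-6.0000, 0).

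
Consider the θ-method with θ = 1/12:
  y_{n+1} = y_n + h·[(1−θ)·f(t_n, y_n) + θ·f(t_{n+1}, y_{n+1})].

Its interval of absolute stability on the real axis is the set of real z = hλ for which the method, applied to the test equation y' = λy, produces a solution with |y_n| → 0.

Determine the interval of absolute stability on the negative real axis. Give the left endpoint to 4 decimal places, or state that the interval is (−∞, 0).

z∈(-2.4000,0).

With y'=λy (z=hλ):
  y_{n+1} = y_n + z·[11/12·y_n + 1/12·y_{n+1}] ⇒ (1 − 1/12z)y_{n+1} = (1 + 11/12z)y_n
  so R(z) = (1 + 11/12z)/(1 − 1/12z).

Solve |R(x)|<1 on ℝ⁻.
x=-0.37: |R|=0.6411
R=−1: 1+11/12x = −1+1/12x ⇒ -5/6x=2 ⇒ x=2/(-5/6)=-2.4000
Confirm numerically:
  x=-2.247: |R|=0.89261 <1
  x=-1.955: |R|=0.68112 <1
  x=-0.973: |R|=0.09998 <1
  x=-2.973: |R|=1.38269 >1
  x=-2.425: |R|=1.01733 >1
So |R|<1 on (-2.4000, 0).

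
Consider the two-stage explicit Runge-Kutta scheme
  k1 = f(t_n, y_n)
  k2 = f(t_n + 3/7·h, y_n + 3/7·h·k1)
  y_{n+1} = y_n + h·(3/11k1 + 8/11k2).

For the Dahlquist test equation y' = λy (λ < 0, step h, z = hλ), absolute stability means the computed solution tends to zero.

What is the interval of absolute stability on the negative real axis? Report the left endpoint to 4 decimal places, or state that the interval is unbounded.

z∈(-3.2083,0).

With y'=λy (z=hλ):
  k1=λy_n ⇒ h·k1=z·y_n;  k2=λ(1+3/7z)y_n ⇒ h·k2=z(1+3/7z)y_n
  y_{n+1}/y_n = 1 + 3/11z + 8/11z(1+3/7z) = 1 + z + 24/77z²
  Hence R(z) = 1 + z + 24/77z².

Solve |R(x)|<1 on ℝ⁻.
x=-0.92: |R|=0.3438
R=1: x+24/77x²=0 ⇒ x=−77/24=-3.2083; min R=1−1/(4·24/77)=0.1979>−1
Confirm numerically:
  x=-2.671: |R|=0.55266 <1
  x=-2.298: |R|=0.34796 <1
  x=-1.450: |R|=0.20532 <1
  x=-3.772: |R|=1.66270 >1
  x=-3.300: |R|=1.09429 >1
Stable set (-3.2083, 0).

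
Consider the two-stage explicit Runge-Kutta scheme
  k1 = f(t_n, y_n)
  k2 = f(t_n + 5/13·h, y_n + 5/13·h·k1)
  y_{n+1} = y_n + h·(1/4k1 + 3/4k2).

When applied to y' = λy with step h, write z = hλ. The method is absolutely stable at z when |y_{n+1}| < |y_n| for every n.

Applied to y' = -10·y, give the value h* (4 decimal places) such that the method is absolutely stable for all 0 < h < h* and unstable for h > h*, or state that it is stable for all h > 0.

On y'=λy, z=hλ:
  k1=λy_n ⇒ h·k1=z·y_n;  k2=λ(1+5/13z)y_n ⇒ h·k2=z(1+5/13z)y_n
  y_{n+1}/y_n = 1 + 1/4z + 3/4z(1+5/13z) = 1 + z + 15/52z²
  so R(z) = 1 + z + 15/52z².

Need |R(x)|<1, x<0.
x=-1.66: |R|=0.1349
R=1: x+15/52x²=0 ⇒ x=−52/15=-3.4667; min R=1−1/(4·15/52)=0.1333>−1
Confirm numerically:
  x=-2.840: |R|=0.48662 <1
  x=-2.311: |R|=0.22959 <1
  x=-2.251: |R|=0.21063 <1
  x=-1.635: |R|=0.13612 <1
  x=-3.900: |R|=1.48750 >1
  x=-3.533: |R|=1.06760 >1
Interval (-3.4667, 0).

(-3.4667,0); λ=-10 ⇒ h* = (52/15)/10 = 0.3467.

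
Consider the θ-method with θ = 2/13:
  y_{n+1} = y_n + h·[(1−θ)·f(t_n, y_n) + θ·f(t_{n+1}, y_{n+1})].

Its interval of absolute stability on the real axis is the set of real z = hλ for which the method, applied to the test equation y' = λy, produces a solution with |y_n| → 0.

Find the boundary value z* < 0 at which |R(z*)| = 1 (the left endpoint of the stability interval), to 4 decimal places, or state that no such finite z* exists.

On y'=λy, z=hλ:
  y_{n+1} = y_n + z·[11/13·y_n + 2/13·y_{n+1}] ⇒ (1 − 2/13z)y_{n+1} = (1 + 11/13z)y_n
  R(z) = (1 + 11/13z)/(1 − 2/13z).

Find x<0 with |R(x)|<1.
x=-0.63: |R|=0.4257
R=−1: 1+11/13x = −1+2/13x ⇒ -9/13x=2 ⇒ x=2/(-9/13)=-2.8889
Confirm numerically:
  x=-1.930: |R|=0.48814 <1
  x=-1.769: |R|=0.39056 <1
  x=-1.216: |R|=0.02436 <1
  x=-3.417: |R|=1.23964 >1
  x=-3.199: |R|=1.14388 >1
Interval (-2.8889, 0).

left endpoint -2.8889.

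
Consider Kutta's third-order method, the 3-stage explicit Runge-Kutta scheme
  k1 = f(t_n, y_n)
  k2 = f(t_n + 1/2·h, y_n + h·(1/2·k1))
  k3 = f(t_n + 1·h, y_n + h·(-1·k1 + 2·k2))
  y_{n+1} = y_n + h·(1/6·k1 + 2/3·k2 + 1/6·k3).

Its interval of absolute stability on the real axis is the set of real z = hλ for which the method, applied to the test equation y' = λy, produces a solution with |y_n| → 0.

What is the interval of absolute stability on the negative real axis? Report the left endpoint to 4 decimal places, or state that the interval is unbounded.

(-2.5127, 0).

On y'=λy, z=hλ:
  order 3, 3-stage ⇒ R(z)=1+z+z^2/2+z^3/6
  (e.g. R(-1.49)=0.06873, |R|=0.06873)

Boundary: |R(x)|=1, x<0.
x=-1.49: |R|=0.0687
|R(-2.34)|=0.7377 |R(-2.15)|=0.4951 |R(-1.2)|=0.2320
Bisect:
  x_lo=-3.1577 |R|=2.4197  x_hi=-0.3531 |R|=0.7019
  mid=-1.75538 |R|=0.11619 →hi
  mid=-2.45652 |R|=0.90991 →hi
  mid=-2.80709 |R|=1.55374 →lo
  mid=-2.63180 |R|=1.20676 →lo
  mid=-2.54416 |R|=1.05241 →lo
  mid=-2.50034 |R|=0.97972 →hi
  mid=-2.52225 |R|=1.01570 →lo
  mid=-2.51130 |R|=0.99762 →hi
  ...
  [-2.51284,-2.51266] ⇒ x*=-2.5127
Stable set (-2.5127, 0).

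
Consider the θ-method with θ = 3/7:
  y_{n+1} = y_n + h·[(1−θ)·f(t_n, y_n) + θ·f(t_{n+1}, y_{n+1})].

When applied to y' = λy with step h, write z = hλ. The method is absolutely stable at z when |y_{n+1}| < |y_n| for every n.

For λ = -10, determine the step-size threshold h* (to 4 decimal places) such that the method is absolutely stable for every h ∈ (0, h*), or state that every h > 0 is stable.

(-14.0000,0); λ=-10 ⇒ h* = (14)/10 = 1.4000.

Test eqn y'=λy, z=hλ:
  y_{n+1} = y_n + z·[4/7·y_n + 3/7·y_{n+1}] ⇒ (1 − 3/7z)y_{n+1} = (1 + 4/7z)y_n
  R(z) = (1 + 4/7z)/(1 − 3/7z).

Find x<0 with |R(x)|<1.
x=-0.75: |R|=0.4324
R=−1: 1+4/7x = −1+3/7x ⇒ -1/7x=2 ⇒ x=2/(-1/7)=-14.0000
Confirm numerically:
  x=-8.135: |R|=0.81325 <1
  x=-5.940: |R|=0.67526 <1
  x=-5.614: |R|=0.64827 <1
  x=-14.367: |R|=1.00733 >1
  x=-14.359: |R|=1.00717 >1
  x=-14.118: |R|=1.00239 >1
So |R|<1 on (-14.0000, 0).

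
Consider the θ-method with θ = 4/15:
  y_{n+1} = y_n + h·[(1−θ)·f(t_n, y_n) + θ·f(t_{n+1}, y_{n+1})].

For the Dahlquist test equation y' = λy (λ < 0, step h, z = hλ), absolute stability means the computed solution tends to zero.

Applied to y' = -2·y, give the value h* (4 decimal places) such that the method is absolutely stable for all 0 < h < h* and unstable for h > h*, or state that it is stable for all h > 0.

(-4.2857,0); λ=-2 ⇒ h* = (30/7)/2 = 2.1429.

Test eqn y'=λy, z=hλ:
  y_{n+1} = y_n + z·[11/15·y_n + 4/15·y_{n+1}] ⇒ (1 − 4/15z)y_{n+1} = (1 + 11/15z)y_n
  Hence R(z) = (1 + 11/15z)/(1 − 4/15z).

Need |R(x)|<1, x<0.
x=-0.84: |R|=0.3137
R=−1: 1+11/15x = −1+4/15x ⇒ -7/15x=2 ⇒ x=2/(-7/15)=-4.2857
Confirm numerically:
  x=-2.938: |R|=0.64735 <1
  x=-2.532: |R|=0.51146 <1
  x=-1.873: |R|=0.24911 <1
  x=-1.769: |R|=0.20198 <1
  x=-4.859: |R|=1.11654 >1
  x=-4.786: |R|=1.10257 >1
  x=-4.499: |R|=1.04525 >1
So |R|<1 on (-4.2857, 0).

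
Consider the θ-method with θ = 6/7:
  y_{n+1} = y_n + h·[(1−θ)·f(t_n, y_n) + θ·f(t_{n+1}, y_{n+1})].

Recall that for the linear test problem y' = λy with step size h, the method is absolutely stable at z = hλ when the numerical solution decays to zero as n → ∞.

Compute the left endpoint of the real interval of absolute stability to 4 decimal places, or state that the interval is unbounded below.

(−∞, 0) — no finite endpoint.

Set f=λy, z=hλ:
  y_{n+1} = y_n + z·[1/7·y_n + 6/7·y_{n+1}] ⇒ (1 − 6/7z)y_{n+1} = (1 + 1/7z)y_n
  ⇒ R(z) = (1 + 1/7z)/(1 − 6/7z).

Boundary: |R(x)|=1, x<0.
x=-1.8: |R|=0.2921
x=-2: |R|=0.2632
x=-10: |R|=0.0448
x=-100: |R|=0.1532
θ=6/7≥1/2 ⇒ |1+1/7x|<|1−6/7x| ∀x<0 ⇒ interval (−∞,0).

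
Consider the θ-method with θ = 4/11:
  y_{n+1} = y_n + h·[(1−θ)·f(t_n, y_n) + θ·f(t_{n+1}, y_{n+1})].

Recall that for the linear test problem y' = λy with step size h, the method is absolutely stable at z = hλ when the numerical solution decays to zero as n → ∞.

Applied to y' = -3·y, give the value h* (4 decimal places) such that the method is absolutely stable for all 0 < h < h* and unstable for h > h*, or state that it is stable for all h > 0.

(-7.3333,0); λ=-3 ⇒ h* = (22/3)/3 = 2.4444.

On y'=λy, z=hλ:
  y_{n+1} = y_n + z·[7/11·y_n + 4/11·y_{n+1}] ⇒ (1 − 4/11z)y_{n+1} = (1 + 7/11z)y_n
  R(z) = (1 + 7/11z)/(1 − 4/11z).

Find x<0 with |R(x)|<1.
x=-1.19: |R|=0.1694
R=−1: 1+7/11x = −1+4/11x ⇒ -3/11x=2 ⇒ x=2/(-3/11)=-7.3333
Confirm numerically:
  x=-6.275: |R|=0.91205 <1
  x=-5.378: |R|=0.81957 <1
  x=-5.154: |R|=0.79321 <1
  x=-3.794: |R|=0.59436 <1
  x=-7.771: |R|=1.03120 >1
  x=-7.554: |R|=1.01606 >1
  x=-7.420: |R|=1.00639 >1
So |R|<1 on (-7.3333, 0).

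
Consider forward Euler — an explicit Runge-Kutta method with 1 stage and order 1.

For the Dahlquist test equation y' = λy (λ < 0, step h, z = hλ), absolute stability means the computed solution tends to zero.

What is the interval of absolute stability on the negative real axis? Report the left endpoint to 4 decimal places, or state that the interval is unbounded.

Test eqn y'=λy, z=hλ:
  order 1, 1-stage ⇒ R(z)=1+z
  (e.g. R(-0.32)=0.68000, |R|=0.68000)

Solve |R(x)|<1 on ℝ⁻.
x=-0.32: |R|=0.6800
|R(-1.63)|=0.6300 |R(-0.56)|=0.4400 |R(-0.51)|=0.4900
Bisect:
  x_lo=-2.8516 |R|=1.8516  x_hi=-0.2065 |R|=0.7935
  mid=-1.52906 |R|=0.52906 →hi
  mid=-2.19031 |R|=1.19031 →lo
  mid=-1.85968 |R|=0.85968 →hi
  mid=-2.02500 |R|=1.02500 →lo
  mid=-1.94234 |R|=0.94234 →hi
  mid=-1.98367 |R|=0.98367 →hi
  mid=-2.00433 |R|=1.00433 →lo
  mid=-1.99400 |R|=0.99400 →hi
  mid=-1.99917 |R|=0.99917 →hi
  ...
  [-2.00013,-1.99997] ⇒ x*=-2.0000
Stable set (-2.0000, 0).

z∈(-2.0000,0).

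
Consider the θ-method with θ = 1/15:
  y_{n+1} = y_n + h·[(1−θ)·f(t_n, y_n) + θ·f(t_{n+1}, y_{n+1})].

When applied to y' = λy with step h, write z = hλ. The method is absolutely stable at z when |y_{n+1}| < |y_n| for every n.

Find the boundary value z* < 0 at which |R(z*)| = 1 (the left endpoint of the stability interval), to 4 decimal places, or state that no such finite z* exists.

z* = -2.3077.

With y'=λy (z=hλ):
  y_{n+1} = y_n + z·[14/15·y_n + 1/15·y_{n+1}] ⇒ (1 − 1/15z)y_{n+1} = (1 + 14/15z)y_n
  ⇒ R(z) = (1 + 14/15z)/(1 − 1/15z).

Need |R(x)|<1, x<0.
x=-0.55: |R|=0.4695
R=−1: 1+14/15x = −1+1/15x ⇒ -13/15x=2 ⇒ x=2/(-13/15)=-2.3077
Confirm numerically:
  x=-2.019: |R|=0.77948 <1
  x=-1.999: |R|=0.76393 <1
  x=-1.405: |R|=0.28467 <1
  x=-2.901: |R|=1.43087 >1
  x=-2.755: |R|=1.32751 >1
So |R|<1 on (-2.3077, 0).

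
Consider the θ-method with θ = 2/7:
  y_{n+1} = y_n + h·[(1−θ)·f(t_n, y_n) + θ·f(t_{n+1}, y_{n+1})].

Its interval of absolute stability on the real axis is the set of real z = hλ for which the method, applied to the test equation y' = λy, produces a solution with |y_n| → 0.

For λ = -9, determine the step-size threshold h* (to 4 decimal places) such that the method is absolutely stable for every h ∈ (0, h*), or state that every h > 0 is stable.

With y'=λy (z=hλ):
  y_{n+1} = y_n + z·[5/7·y_n + 2/7·y_{n+1}] ⇒ (1 − 2/7z)y_{n+1} = (1 + 5/7z)y_n
  ⇒ R(z) = (1 + 5/7z)/(1 − 2/7z).

Boundary: |R(x)|=1, x<0.
x=-1.51: |R|=0.0549
R=−1: 1+5/7x = −1+2/7x ⇒ -3/7x=2 ⇒ x=2/(-3/7)=-4.6667
Confirm numerically:
  x=-3.912: |R|=0.84727 <1
  x=-3.517: |R|=0.75424 <1
  x=-2.855: |R|=0.57238 <1
  x=-2.534: |R|=0.46984 <1
  x=-5.003: |R|=1.05933 >1
  x=-4.895: |R|=1.04080 >1
So |R|<1 on (-4.6667, 0).

(-4.6667,0); λ=-9 ⇒ h* = (14/3)/9 = 0.5185.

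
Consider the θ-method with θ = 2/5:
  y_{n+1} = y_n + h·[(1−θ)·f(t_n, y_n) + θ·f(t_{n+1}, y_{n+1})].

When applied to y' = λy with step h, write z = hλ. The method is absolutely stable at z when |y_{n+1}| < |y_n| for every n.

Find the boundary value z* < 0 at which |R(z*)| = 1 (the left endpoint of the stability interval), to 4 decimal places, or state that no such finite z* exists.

z* = -10.0000.

Set f=λy, z=hλ:
  y_{n+1} = y_n + z·[3/5·y_n + 2/5·y_{n+1}] ⇒ (1 − 2/5z)y_{n+1} = (1 + 3/5z)y_n
  R(z) = (1 + 3/5z)/(1 − 2/5z).

Solve |R(x)|<1 on ℝ⁻.
x=-1.63: |R|=0.0133
R=−1: 1+3/5x = −1+2/5x ⇒ -1/5x=2 ⇒ x=2/(-1/5)=-10.0000
Confirm numerically:
  x=-8.151: |R|=0.91320 <1
  x=-7.367: |R|=0.86658 <1
  x=-7.129: |R|=0.85092 <1
  x=-5.979: |R|=0.76288 <1
  x=-10.598: |R|=1.02283 >1
  x=-10.586: |R|=1.02239 >1
  x=-10.564: |R|=1.02159 >1
Interval (-10.0000, 0).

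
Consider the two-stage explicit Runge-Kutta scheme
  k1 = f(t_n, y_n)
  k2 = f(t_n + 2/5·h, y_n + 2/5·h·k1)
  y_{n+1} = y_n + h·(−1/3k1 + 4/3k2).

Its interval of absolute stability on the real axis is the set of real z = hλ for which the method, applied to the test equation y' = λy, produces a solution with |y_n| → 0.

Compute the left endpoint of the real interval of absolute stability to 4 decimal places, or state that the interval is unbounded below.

z* = -1.8750.

Test eqn y'=λy, z=hλ:
  k1=λy_n ⇒ h·k1=z·y_n;  k2=λ(1+2/5z)y_n ⇒ h·k2=z(1+2/5z)y_n
  y_{n+1}/y_n = 1 − 1/3z + 4/3z(1+2/5z) = 1 + z + 8/15z²
  Hence R(z) = 1 + z + 8/15z².

Boundary: |R(x)|=1, x<0.
x=-1.64: |R|=0.7945
R=1: x+8/15x²=0 ⇒ x=−15/8=-1.8750; min R=1−1/(4·8/15)=0.5312>−1
Confirm numerically:
  x=-1.851: |R|=0.97631 <1
  x=-1.643: |R|=0.79671 <1
  x=-1.172: |R|=0.56058 <1
  x=-0.796: |R|=0.54193 <1
  x=-2.326: |R|=1.55948 >1
  x=-2.053: |R|=1.19490 >1
  x=-1.924: |R|=1.05028 >1
So |R|<1 on (-1.8750, 0).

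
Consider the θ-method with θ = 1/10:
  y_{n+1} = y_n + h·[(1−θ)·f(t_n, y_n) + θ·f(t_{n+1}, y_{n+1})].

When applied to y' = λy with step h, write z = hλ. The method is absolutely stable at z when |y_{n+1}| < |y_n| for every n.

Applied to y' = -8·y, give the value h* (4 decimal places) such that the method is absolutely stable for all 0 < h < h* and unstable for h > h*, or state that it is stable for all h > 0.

(-2.5000,0); λ=-8 ⇒ h* = (5/2)/8 = 0.3125.

On y'=λy, z=hλ:
  y_{n+1} = y_n + z·[9/10·y_n + 1/10·y_{n+1}] ⇒ (1 − 1/10z)y_{n+1} = (1 + 9/10z)y_n
  ⇒ R(z) = (1 + 9/10z)/(1 − 1/10z).

Boundary: |R(x)|=1, x<0.
x=-1.36: |R|=0.1972
R=−1: 1+9/10x = −1+1/10x ⇒ -4/5x=2 ⇒ x=2/(-4/5)=-2.5000
Confirm numerically:
  x=-2.380: |R|=0.92246 <1
  x=-2.086: |R|=0.72596 <1
  x=-2.080: |R|=0.72185 <1
  x=-1.368: |R|=0.20338 <1
  x=-2.660: |R|=1.10111 >1
  x=-2.573: |R|=1.04645 >1
So |R|<1 on (-2.5000, 0).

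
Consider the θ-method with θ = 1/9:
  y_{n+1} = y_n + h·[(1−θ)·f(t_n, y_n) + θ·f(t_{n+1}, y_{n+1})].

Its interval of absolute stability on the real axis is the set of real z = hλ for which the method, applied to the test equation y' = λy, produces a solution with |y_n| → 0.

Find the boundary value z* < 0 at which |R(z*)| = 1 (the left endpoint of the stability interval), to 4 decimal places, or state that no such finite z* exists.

left endpoint -2.5714.

Test eqn y'=λy, z=hλ:
  y_{n+1} = y_n + z·[8/9·y_n + 1/9·y_{n+1}] ⇒ (1 − 1/9z)y_{n+1} = (1 + 8/9z)y_n
  Hence R(z) = (1 + 8/9z)/(1 − 1/9z).

Need |R(x)|<1, x<0.
x=-1.2: |R|=0.0588
R=−1: 1+8/9x = −1+1/9x ⇒ -7/9x=2 ⇒ x=2/(-7/9)=-2.5714
Confirm numerically:
  x=-2.447: |R|=0.92391 <1
  x=-2.176: |R|=0.75233 <1
  x=-2.057: |R|=0.67432 <1
  x=-1.471: |R|=0.26435 <1
  x=-3.133: |R|=1.32399 >1
  x=-3.040: |R|=1.27243 >1
  x=-2.724: |R|=1.09110 >1
So |R|<1 on (-2.5714, 0).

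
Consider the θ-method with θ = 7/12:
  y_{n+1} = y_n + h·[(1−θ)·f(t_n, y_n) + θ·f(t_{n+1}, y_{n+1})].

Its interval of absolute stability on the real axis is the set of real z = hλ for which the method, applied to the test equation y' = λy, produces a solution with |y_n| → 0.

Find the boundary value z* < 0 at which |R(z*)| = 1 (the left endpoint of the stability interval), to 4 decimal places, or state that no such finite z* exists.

Set f=λy, z=hλ:
  y_{n+1} = y_n + z·[5/12·y_n + 7/12·y_{n+1}] ⇒ (1 − 7/12z)y_{n+1} = (1 + 5/12z)y_n
  Hence R(z) = (1 + 5/12z)/(1 − 7/12z).

Find x<0 with |R(x)|<1.
x=-1.22: |R|=0.2872
x=-2: |R|=0.0769
x=-10: |R|=0.4634
x=-100: |R|=0.6854
θ=7/12≥1/2 ⇒ |1+5/12x|<|1−7/12x| ∀x<0 ⇒ stable on all of ℝ⁻.

(−∞, 0) — no finite endpoint.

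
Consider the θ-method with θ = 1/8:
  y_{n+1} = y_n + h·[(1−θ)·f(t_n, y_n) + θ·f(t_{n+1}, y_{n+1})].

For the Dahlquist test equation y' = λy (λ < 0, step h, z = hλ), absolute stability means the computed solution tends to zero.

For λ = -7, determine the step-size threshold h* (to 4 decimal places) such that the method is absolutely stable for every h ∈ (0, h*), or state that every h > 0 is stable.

Set f=λy, z=hλ:
  y_{n+1} = y_n + z·[7/8·y_n + 1/8·y_{n+1}] ⇒ (1 − 1/8z)y_{n+1} = (1 + 7/8z)y_n
  ⇒ R(z) = (1 + 7/8z)/(1 − 1/8z).

Need |R(x)|<1, x<0.
x=-1.54: |R|=0.2914
R=−1: 1+7/8x = −1+1/8x ⇒ -3/4x=2 ⇒ x=2/(-3/4)=-2.6667
Confirm numerically:
  x=-2.310: |R|=0.79243 <1
  x=-2.232: |R|=0.74511 <1
  x=-1.135: |R|=0.00602 <1
  x=-3.150: |R|=1.26009 >1
  x=-3.042: |R|=1.20395 >1
Interval (-2.6667, 0).

(-2.6667,0); λ=-7 ⇒ h* = (8/3)/7 = 0.3810.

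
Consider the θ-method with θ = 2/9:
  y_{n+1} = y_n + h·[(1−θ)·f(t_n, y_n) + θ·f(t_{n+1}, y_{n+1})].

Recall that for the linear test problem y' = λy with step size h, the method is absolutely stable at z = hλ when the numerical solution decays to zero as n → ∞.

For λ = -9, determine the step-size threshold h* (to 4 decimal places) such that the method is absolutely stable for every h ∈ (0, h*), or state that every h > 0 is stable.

Test eqn y'=λy, z=hλ:
  y_{n+1} = y_n + z·[7/9·y_n + 2/9·y_{n+1}] ⇒ (1 − 2/9z)y_{n+1} = (1 + 7/9z)y_n
  so R(z) = (1 + 7/9z)/(1 − 2/9z).

Find x<0 with |R(x)|<1.
x=-1.22: |R|=0.0402
R=−1: 1+7/9x = −1+2/9x ⇒ -5/9x=2 ⇒ x=2/(-5/9)=-3.6000
Confirm numerically:
  x=-3.345: |R|=0.91874 <1
  x=-2.317: |R|=0.52949 <1
  x=-2.104: |R|=0.43368 <1
  x=-3.681: |R|=1.02475 >1
  x=-3.620: |R|=1.00616 >1
So |R|<1 on (-3.6000, 0).

(-3.6000,0); λ=-9 ⇒ h* = (18/5)/9 = 0.4000.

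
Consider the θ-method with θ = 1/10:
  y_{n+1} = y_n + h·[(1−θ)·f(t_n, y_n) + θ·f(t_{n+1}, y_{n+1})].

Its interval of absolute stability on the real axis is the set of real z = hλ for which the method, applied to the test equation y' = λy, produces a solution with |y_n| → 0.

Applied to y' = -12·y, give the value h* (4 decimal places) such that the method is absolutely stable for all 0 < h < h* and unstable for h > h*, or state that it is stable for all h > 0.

(-2.5000,0); λ=-12 ⇒ h* = (5/2)/12 = 0.2083.

On y'=λy, z=hλ:
  y_{n+1} = y_n + z·[9/10·y_n + 1/10·y_{n+1}] ⇒ (1 − 1/10z)y_{n+1} = (1 + 9/10z)y_n
  ⇒ R(z) = (1 + 9/10z)/(1 − 1/10z).

Need |R(x)|<1, x<0.
x=-1.47: |R|=0.2816
R=−1: 1+9/10x = −1+1/10x ⇒ -4/5x=2 ⇒ x=2/(-4/5)=-2.5000
Confirm numerically:
  x=-2.201: |R|=0.80395 <1
  x=-1.889: |R|=0.58886 <1
  x=-1.615: |R|=0.39044 <1
  x=-1.526: |R|=0.32396 <1
  x=-3.075: |R|=1.35182 >1
  x=-2.929: |R|=1.26545 >1
So |R|<1 on (-2.5000, 0).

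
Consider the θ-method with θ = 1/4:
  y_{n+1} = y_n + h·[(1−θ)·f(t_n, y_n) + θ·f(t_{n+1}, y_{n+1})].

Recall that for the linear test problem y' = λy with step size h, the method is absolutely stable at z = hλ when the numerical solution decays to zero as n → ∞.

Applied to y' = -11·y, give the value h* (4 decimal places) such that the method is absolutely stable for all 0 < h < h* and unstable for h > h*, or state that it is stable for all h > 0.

Test eqn y'=λy, z=hλ:
  y_{n+1} = y_n + z·[3/4·y_n + 1/4·y_{n+1}] ⇒ (1 − 1/4z)y_{n+1} = (1 + 3/4z)y_n
  ⇒ R(z) = (1 + 3/4z)/(1 − 1/4z).

Need |R(x)|<1, x<0.
x=-0.34: |R|=0.6866
R=−1: 1+3/4x = −1+1/4x ⇒ -1/2x=2 ⇒ x=2/(-1/2)=-4.0000
Confirm numerically:
  x=-3.762: |R|=0.93868 <1
  x=-3.609: |R|=0.89723 <1
  x=-2.345: |R|=0.47833 <1
  x=-1.712: |R|=0.19888 <1
  x=-4.585: |R|=1.13628 >1
  x=-4.253: |R|=1.06131 >1
Stable set (-4.0000, 0).

(-4.0000,0); λ=-11 ⇒ h* = (4)/11 = 0.3636.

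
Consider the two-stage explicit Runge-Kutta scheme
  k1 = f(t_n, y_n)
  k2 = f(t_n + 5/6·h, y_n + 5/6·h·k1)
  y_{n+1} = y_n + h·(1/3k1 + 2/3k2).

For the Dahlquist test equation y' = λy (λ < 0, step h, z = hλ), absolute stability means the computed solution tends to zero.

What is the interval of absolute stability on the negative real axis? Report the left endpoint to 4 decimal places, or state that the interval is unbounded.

z∈(-1.8000,0).

With y'=λy (z=hλ):
  k1=λy_n ⇒ h·k1=z·y_n;  k2=λ(1+5/6z)y_n ⇒ h·k2=z(1+5/6z)y_n
  y_{n+1}/y_n = 1 + 1/3z + 2/3z(1+5/6z) = 1 + z + 5/9z²
  Hence R(z) = 1 + z + 5/9z².

Need |R(x)|<1, x<0.
x=-1.1: |R|=0.5722
R=1: x+5/9x²=0 ⇒ x=−9/5=-1.8000; min R=1−1/(4·5/9)=0.5500>−1
Confirm numerically:
  x=-1.700: |R|=0.90556 <1
  x=-1.510: |R|=0.75672 <1
  x=-1.212: |R|=0.60408 <1
  x=-0.838: |R|=0.55214 <1
  x=-2.007: |R|=1.23081 >1
  x=-1.837: |R|=1.03776 >1
Interval (-1.8000, 0).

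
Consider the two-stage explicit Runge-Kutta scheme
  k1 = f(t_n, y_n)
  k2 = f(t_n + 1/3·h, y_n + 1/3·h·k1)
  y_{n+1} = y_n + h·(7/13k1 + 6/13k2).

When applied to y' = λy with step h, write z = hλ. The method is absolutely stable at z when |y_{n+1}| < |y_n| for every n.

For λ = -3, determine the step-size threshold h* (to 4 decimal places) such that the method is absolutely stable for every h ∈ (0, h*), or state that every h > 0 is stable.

(-6.5000,0); λ=-3 ⇒ h* = (13/2)/3 = 2.1667.

On y'=λy, z=hλ:
  k1=λy_n ⇒ h·k1=z·y_n;  k2=λ(1+1/3z)y_n ⇒ h·k2=z(1+1/3z)y_n
  y_{n+1}/y_n = 1 + 7/13z + 6/13z(1+1/3z) = 1 + z + 2/13z²
  Hence R(z) = 1 + z + 2/13z².

Find x<0 with |R(x)|<1.
x=-1.05: |R|=0.1196
R=1: x+2/13x²=0 ⇒ x=−13/2=-6.5000; min R=1−1/(4·2/13)=-0.6250>−1
Confirm numerically:
  x=-6.156: |R|=0.67421 <1
  x=-5.595: |R|=0.22100 <1
  x=-2.965: |R|=0.61250 <1
  x=-6.924: |R|=1.45166 >1
  x=-6.802: |R|=1.31603 >1
  x=-6.648: |R|=1.15137 >1
Stable set (-6.5000, 0).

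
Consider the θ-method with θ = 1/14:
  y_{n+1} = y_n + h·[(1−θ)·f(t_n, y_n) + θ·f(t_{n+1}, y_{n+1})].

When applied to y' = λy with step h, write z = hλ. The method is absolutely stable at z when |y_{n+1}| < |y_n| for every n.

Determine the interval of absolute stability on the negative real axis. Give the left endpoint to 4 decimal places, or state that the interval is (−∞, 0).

z∈(-2.3333,0).

Set f=λy, z=hλ:
  y_{n+1} = y_n + z·[13/14·y_n + 1/14·y_{n+1}] ⇒ (1 − 1/14z)y_{n+1} = (1 + 13/14z)y_n
  Hence R(z) = (1 + 13/14z)/(1 − 1/14z).

Solve |R(x)|<1 on ℝ⁻.
x=-0.62: |R|=0.4063
R=−1: 1+13/14x = −1+1/14x ⇒ -6/7x=2 ⇒ x=2/(-6/7)=-2.3333
Confirm numerically:
  x=-1.763: |R|=0.56582 <1
  x=-1.705: |R|=0.51990 <1
  x=-1.696: |R|=0.51274 <1
  x=-2.551: |R|=1.15782 >1
  x=-2.376: |R|=1.03127 >1
Interval (-2.3333, 0).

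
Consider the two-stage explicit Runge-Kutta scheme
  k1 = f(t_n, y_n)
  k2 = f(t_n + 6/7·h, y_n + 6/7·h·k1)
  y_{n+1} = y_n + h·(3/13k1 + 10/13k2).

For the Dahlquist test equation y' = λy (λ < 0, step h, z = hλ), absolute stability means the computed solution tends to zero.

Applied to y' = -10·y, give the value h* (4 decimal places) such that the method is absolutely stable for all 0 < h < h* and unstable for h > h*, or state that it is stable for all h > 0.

(-1.5167,0); λ=-10 ⇒ h* = (91/60)/10 = 0.1517.

With y'=λy (z=hλ):
  k1=λy_n ⇒ h·k1=z·y_n;  k2=λ(1+6/7z)y_n ⇒ h·k2=z(1+6/7z)y_n
  y_{n+1}/y_n = 1 + 3/13z + 10/13z(1+6/7z) = 1 + z + 60/91z²
  so R(z) = 1 + z + 60/91z².

Find x<0 with |R(x)|<1.
x=-1.6: |R|=1.0879
R=1: x+60/91x²=0 ⇒ x=−91/60=-1.5167; min R=1−1/(4·60/91)=0.6208>−1
Confirm numerically:
  x=-1.442: |R|=0.92901 <1
  x=-1.291: |R|=0.80791 <1
  x=-0.911: |R|=0.63620 <1
  x=-0.712: |R|=0.62225 <1
  x=-1.813: |R|=1.35423 >1
  x=-1.576: |R|=1.06165 >1
Stable set (-1.5167, 0).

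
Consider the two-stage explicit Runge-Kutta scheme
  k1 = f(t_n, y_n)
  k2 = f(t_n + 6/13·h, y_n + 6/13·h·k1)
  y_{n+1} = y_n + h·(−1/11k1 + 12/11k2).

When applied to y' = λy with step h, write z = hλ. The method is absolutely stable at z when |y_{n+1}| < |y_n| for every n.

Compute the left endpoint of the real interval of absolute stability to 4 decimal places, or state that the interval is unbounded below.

Test eqn y'=λy, z=hλ:
  k1=λy_n ⇒ h·k1=z·y_n;  k2=λ(1+6/13z)y_n ⇒ h·k2=z(1+6/13z)y_n
  y_{n+1}/y_n = 1 − 1/11z + 12/11z(1+6/13z) = 1 + z + 72/143z²
  R(z) = 1 + z + 72/143z².

Boundary: |R(x)|=1, x<0.
x=-0.43: |R|=0.6631
R=1: x+72/143x²=0 ⇒ x=−143/72=-1.9861; min R=1−1/(4·72/143)=0.5035>−1
Confirm numerically:
  x=-1.435: |R|=0.60181 <1
  x=-1.242: |R|=0.53468 <1
  x=-0.807: |R|=0.52090 <1
  x=-2.184: |R|=1.21761 >1
  x=-2.123: |R|=1.14632 >1
  x=-2.067: |R|=1.08418 >1
So |R|<1 on (-1.9861, 0).

z* = -1.9861.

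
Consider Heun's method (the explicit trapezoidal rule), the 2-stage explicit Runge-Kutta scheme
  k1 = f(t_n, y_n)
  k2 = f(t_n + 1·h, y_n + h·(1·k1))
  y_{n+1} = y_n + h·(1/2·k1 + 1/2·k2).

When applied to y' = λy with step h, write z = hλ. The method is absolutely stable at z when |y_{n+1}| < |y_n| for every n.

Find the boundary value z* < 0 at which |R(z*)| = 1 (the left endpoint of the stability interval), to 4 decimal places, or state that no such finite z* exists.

z* = -2.0000.

Set f=λy, z=hλ:
  order 2, 2-stage ⇒ R(z)=1+z+z^2/2
  (e.g. R(-0.71)=0.54205, |R|=0.54205)

Find x<0 with |R(x)|<1.
x=-0.71: |R|=0.5421
|R(-2.24)|=1.2688 |R(-1.77)|=0.7964 |R(-0.71)|=0.5421
Bisect:
  x_lo=-2.8095 |R|=2.1372  x_hi=-0.0588 |R|=0.9429
  mid=-1.43415 |R|=0.59424 →hi
  mid=-2.12183 |R|=1.12925 →lo
  mid=-1.77799 |R|=0.80263 →hi
  mid=-1.94991 |R|=0.95116 →hi
  mid=-2.03587 |R|=1.03651 →lo
  mid=-1.99289 |R|=0.99291 →hi
  mid=-2.01438 |R|=1.01448 →lo
  mid=-2.00363 |R|=1.00364 →lo
  ...
  [-2.00011,-1.99994] ⇒ x*=-2.0000
Stable set (-2.0000, 0).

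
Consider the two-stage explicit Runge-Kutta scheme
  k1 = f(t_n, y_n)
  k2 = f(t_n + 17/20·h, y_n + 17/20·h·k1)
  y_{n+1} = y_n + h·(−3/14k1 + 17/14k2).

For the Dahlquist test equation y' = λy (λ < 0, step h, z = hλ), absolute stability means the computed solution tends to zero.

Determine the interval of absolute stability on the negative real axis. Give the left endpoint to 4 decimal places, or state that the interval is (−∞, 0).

(-0.9689, 0).

With y'=λy (z=hλ):
  k1=λy_n ⇒ h·k1=z·y_n;  k2=λ(1+17/20z)y_n ⇒ h·k2=z(1+17/20z)y_n
  y_{n+1}/y_n = 1 − 3/14z + 17/14z(1+17/20z) = 1 + z + 289/280z²
  so R(z) = 1 + z + 289/280z².

Need |R(x)|<1, x<0.
x=-0.6: |R|=0.7716
R=1: x+289/280x²=0 ⇒ x=−280/289=-0.9689; min R=1−1/(4·289/280)=0.7578>−1
Confirm numerically:
  x=-0.911: |R|=0.94560 <1
  x=-0.851: |R|=0.89648 <1
  x=-0.624: |R|=0.77789 <1
  x=-1.329: |R|=1.49401 >1
  x=-1.283: |R|=1.41600 >1
Stable set (-0.9689, 0).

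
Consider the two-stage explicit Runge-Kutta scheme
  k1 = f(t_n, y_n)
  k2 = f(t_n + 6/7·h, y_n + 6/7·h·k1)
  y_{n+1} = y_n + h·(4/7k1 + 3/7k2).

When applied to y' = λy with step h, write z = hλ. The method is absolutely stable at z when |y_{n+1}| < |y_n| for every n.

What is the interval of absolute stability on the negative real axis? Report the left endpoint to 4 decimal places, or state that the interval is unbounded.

Test eqn y'=λy, z=hλ:
  k1=λy_n ⇒ h·k1=z·y_n;  k2=λ(1+6/7z)y_n ⇒ h·k2=z(1+6/7z)y_n
  y_{n+1}/y_n = 1 + 4/7z + 3/7z(1+6/7z) = 1 + z + 18/49z²
  ⇒ R(z) = 1 + z + 18/49z².

Boundary: |R(x)|=1, x<0.
x=-0.79: |R|=0.4393
R=1: x+18/49x²=0 ⇒ x=−49/18=-2.7222; min R=1−1/(4·18/49)=0.3194>−1
Confirm numerically:
  x=-2.506: |R|=0.80095 <1
  x=-2.126: |R|=0.53436 <1
  x=-1.495: |R|=0.32603 <1
  x=-3.197: |R|=1.55758 >1
  x=-2.920: |R|=1.21215 >1
  x=-2.850: |R|=1.13378 >1
So |R|<1 on (-2.7222, 0).

z∈(-2.7222,0).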